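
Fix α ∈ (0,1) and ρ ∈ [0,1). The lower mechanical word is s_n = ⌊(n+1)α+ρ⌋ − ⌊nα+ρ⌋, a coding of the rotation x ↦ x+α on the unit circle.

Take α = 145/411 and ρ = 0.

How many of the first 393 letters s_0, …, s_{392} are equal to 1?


138

#1s = Σ_{n=0}^{392} s_n = Σ_{n=0}^{392} (⌊(n+1)α+ρ⌋ − ⌊nα+ρ⌋)
the sum telescopes: every ⌊nα+ρ⌋ with 0 < n < 393 appears once with + and once with −, leaving ⌊393α+ρ⌋ − ⌊0·α+ρ⌋
393α + ρ = (393·145) / 411 = 56985/411
ρ = 0/411
⌊56985/411⌋ = 138,  ⌊0/411⌋ = 0
#1s = 138 − 0 = 138


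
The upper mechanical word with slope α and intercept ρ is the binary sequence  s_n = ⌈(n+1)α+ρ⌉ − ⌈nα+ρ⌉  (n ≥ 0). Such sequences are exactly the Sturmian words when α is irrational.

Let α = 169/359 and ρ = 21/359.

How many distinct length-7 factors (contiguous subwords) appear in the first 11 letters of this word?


t_n = ⌈(n·169+21)/359⌉ for n = 0 … 11:
  n=0…9: ⌈21/359⌉=1 ⌈190/359⌉=1 ⌈359/359⌉=1 ⌈528/359⌉=2 ⌈697/359⌉=2 ⌈866/359⌉=3 ⌈1035/359⌉=3 ⌈1204/359⌉=4 ⌈1373/359⌉=4 ⌈1542/359⌉=5
  n=10…11: ⌈1711/359⌉=5 ⌈1880/359⌉=6
s_n = t_(n+1) − t_n for n = 0 … 10 gives
prefix = 00101010101
slide a length-7 window over [0..6] … [4..10] (5 windows); first occurrence of each distinct factor:
  [  0..  6] 0010101
  [  1..  7] 0101010
  [  2..  8] 1010101
  (the other 2 windows repeat one of these)
distinct factors: {0010101, 0101010, 1010101}
count = 3  (Sturmian bound for length 7 is 8)

3


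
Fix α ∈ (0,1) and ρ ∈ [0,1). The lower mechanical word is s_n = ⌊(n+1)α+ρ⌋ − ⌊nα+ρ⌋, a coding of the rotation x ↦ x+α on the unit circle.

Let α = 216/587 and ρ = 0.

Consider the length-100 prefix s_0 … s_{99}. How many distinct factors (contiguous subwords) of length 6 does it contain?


t_n = ⌊(n·216)/587⌋ for n = 0 … 100:
  n=0…9: ⌊0/587⌋=0 ⌊216/587⌋=0 ⌊432/587⌋=0 ⌊648/587⌋=1 ⌊864/587⌋=1 ⌊1080/587⌋=1 ⌊1296/587⌋=2 ⌊1512/587⌋=2 ⌊1728/587⌋=2 ⌊1944/587⌋=3
  n=10…19: ⌊2160/587⌋=3 ⌊2376/587⌋=4 ⌊2592/587⌋=4 ⌊2808/587⌋=4 ⌊3024/587⌋=5 ⌊3240/587⌋=5 ⌊3456/587⌋=5 ⌊3672/587⌋=6 ⌊3888/587⌋=6 ⌊4104/587⌋=6
  n=20…29: ⌊4320/587⌋=7 ⌊4536/587⌋=7 ⌊4752/587⌋=8 ⌊4968/587⌋=8 ⌊5184/587⌋=8 ⌊5400/587⌋=9 ⌊5616/587⌋=9 ⌊5832/587⌋=9 ⌊6048/587⌋=10 ⌊6264/587⌋=10
  n=30…39: ⌊6480/587⌋=11 ⌊6696/587⌋=11 ⌊6912/587⌋=11 ⌊7128/587⌋=12 ⌊7344/587⌋=12 ⌊7560/587⌋=12 ⌊7776/587⌋=13 ⌊7992/587⌋=13 ⌊8208/587⌋=13 ⌊8424/587⌋=14
  n=40…49: ⌊8640/587⌋=14 ⌊8856/587⌋=15 ⌊9072/587⌋=15 ⌊9288/587⌋=15 ⌊9504/587⌋=16 ⌊9720/587⌋=16 ⌊9936/587⌋=16 ⌊10152/587⌋=17 ⌊10368/587⌋=17 ⌊10584/587⌋=18
  n=50…59: ⌊10800/587⌋=18 ⌊11016/587⌋=18 ⌊11232/587⌋=19 ⌊11448/587⌋=19 ⌊11664/587⌋=19 ⌊11880/587⌋=20 ⌊12096/587⌋=20 ⌊12312/587⌋=20 ⌊12528/587⌋=21 ⌊12744/587⌋=21
  n=60…69: ⌊12960/587⌋=22 ⌊13176/587⌋=22 ⌊13392/587⌋=22 ⌊13608/587⌋=23 ⌊13824/587⌋=23 ⌊14040/587⌋=23 ⌊14256/587⌋=24 ⌊14472/587⌋=24 ⌊14688/587⌋=25 ⌊14904/587⌋=25
  n=70…79: ⌊15120/587⌋=25 ⌊15336/587⌋=26 ⌊15552/587⌋=26 ⌊15768/587⌋=26 ⌊15984/587⌋=27 ⌊16200/587⌋=27 ⌊16416/587⌋=27 ⌊16632/587⌋=28 ⌊16848/587⌋=28 ⌊17064/587⌋=29
  n=80…89: ⌊17280/587⌋=29 ⌊17496/587⌋=29 ⌊17712/587⌋=30 ⌊17928/587⌋=30 ⌊18144/587⌋=30 ⌊18360/587⌋=31 ⌊18576/587⌋=31 ⌊18792/587⌋=32 ⌊19008/587⌋=32 ⌊19224/587⌋=32
  n=90…99: ⌊19440/587⌋=33 ⌊19656/587⌋=33 ⌊19872/587⌋=33 ⌊20088/587⌋=34 ⌊20304/587⌋=34 ⌊20520/587⌋=34 ⌊20736/587⌋=35 ⌊20952/587⌋=35 ⌊21168/587⌋=36 ⌊21384/587⌋=36
  n=100: ⌊21600/587⌋=36
s_n = t_(n+1) − t_n for n = 0 … 99 gives
prefix = 0010010010100100100101001001010010010010100100101001001001010010010100100100101001001010010010010100
slide a length-6 window over [0..5] … [94..99] (95 windows); first occurrence of each distinct factor:
  [  0..  5] 001001
  [  1..  6] 010010
  [  2..  7] 100100
  [  5.. 10] 100101
  [  6.. 11] 001010
  [  7.. 12] 010100
  [  8.. 13] 101001
  (the other 88 windows repeat one of these)
distinct factors: {001001, 001010, 010010, 010100, 100100, 100101, 101001}
count = 7  (Sturmian bound for length 6 is 7)

7


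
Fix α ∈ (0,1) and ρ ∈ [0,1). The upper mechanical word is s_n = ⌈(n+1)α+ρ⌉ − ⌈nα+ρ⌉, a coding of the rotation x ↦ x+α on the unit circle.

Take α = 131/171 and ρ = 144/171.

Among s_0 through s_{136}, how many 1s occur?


105

#1s = Σ_{n=0}^{136} s_n = Σ_{n=0}^{136} (⌈(n+1)α+ρ⌉ − ⌈nα+ρ⌉)
the sum telescopes: every ⌈nα+ρ⌉ with 0 < n < 137 appears once with + and once with −, leaving ⌈137α+ρ⌉ − ⌈0·α+ρ⌉
137α + ρ = (137·131 + 144) / 171 = 18091/171
ρ = 144/171
⌈18091/171⌉ = 106,  ⌈144/171⌉ = 1
#1s = 106 − 1 = 105


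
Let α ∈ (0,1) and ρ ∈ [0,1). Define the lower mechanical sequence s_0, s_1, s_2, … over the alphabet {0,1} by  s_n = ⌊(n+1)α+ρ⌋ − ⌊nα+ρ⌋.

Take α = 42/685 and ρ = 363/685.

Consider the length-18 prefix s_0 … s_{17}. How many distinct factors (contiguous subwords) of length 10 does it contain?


t_n = ⌊(n·42+363)/685⌋ for n = 0 … 18:
  n=0…9: ⌊363/685⌋=0 ⌊405/685⌋=0 ⌊447/685⌋=0 ⌊489/685⌋=0 ⌊531/685⌋=0 ⌊573/685⌋=0 ⌊615/685⌋=0 ⌊657/685⌋=0 ⌊699/685⌋=1 ⌊741/685⌋=1
  n=10…18: ⌊783/685⌋=1 ⌊825/685⌋=1 ⌊867/685⌋=1 ⌊909/685⌋=1 ⌊951/685⌋=1 ⌊993/685⌋=1 ⌊1035/685⌋=1 ⌊1077/685⌋=1 ⌊1119/685⌋=1
s_n = t_(n+1) − t_n for n = 0 … 17 gives
prefix = 000000010000000000
slide a length-10 window over [0..9] … [8..17] (9 windows); first occurrence of each distinct factor:
  [  0..  9] 0000000100
  [  1.. 10] 0000001000
  [  2.. 11] 0000010000
  [  3.. 12] 0000100000
  [  4.. 13] 0001000000
  [  5.. 14] 0010000000
  [  6.. 15] 0100000000
  [  7.. 16] 1000000000
  [  8.. 17] 0000000000
distinct factors: {0000000000, 0000000100, 0000001000, 0000010000, 0000100000, 0001000000, 0010000000, 0100000000, 1000000000}
count = 9  (Sturmian bound for length 10 is 11)

9


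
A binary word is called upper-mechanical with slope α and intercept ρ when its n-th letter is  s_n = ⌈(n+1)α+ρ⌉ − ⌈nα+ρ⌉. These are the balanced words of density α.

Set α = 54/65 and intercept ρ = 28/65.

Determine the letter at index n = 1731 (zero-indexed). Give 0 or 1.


(n+1)α + ρ = (1732·54 + 28) / 65 = 93556/65
nα + ρ     = (1731·54 + 28) / 65 = 93502/65
⌈93556/65⌉ = 1440,  ⌈93502/65⌉ = 1439
s_{1731} = 1440 − 1439 = 1

1


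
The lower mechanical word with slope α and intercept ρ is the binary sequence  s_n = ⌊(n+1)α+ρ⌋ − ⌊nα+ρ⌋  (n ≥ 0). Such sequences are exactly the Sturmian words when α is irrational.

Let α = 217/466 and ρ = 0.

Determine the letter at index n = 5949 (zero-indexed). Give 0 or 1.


0

(n+1)α + ρ = (5950·217) / 466 = 1291150/466
nα + ρ     = (5949·217) / 466 = 1290933/466
⌊1291150/466⌋ = 2770,  ⌊1290933/466⌋ = 2770
s_{5949} = 2770 − 2770 = 0


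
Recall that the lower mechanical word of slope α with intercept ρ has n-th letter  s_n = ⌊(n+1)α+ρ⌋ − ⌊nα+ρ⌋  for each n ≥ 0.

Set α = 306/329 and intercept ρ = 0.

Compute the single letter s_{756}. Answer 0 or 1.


1

(n+1)α + ρ = (757·306) / 329 = 231642/329
nα + ρ     = (756·306) / 329 = 231336/329
⌊231642/329⌋ = 704,  ⌊231336/329⌋ = 703
s_{756} = 704 − 703 = 1


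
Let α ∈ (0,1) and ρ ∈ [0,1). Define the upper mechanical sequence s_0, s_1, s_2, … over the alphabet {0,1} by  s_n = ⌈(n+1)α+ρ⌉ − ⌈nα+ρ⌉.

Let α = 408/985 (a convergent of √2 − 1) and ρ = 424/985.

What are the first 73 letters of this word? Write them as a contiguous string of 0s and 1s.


0101001010010101001010010101001010010100101010010100101010010100101010010

n=0: ⌈(1·408+424)/985⌉ − ⌈(0·408+424)/985⌉ = ⌈832/985⌉ − ⌈424/985⌉ = 1 − 1 = 0
n=1: ⌈(2·408+424)/985⌉ − ⌈(1·408+424)/985⌉ = ⌈1240/985⌉ − ⌈832/985⌉ = 2 − 1 = 1
n=2: ⌈(3·408+424)/985⌉ − ⌈(2·408+424)/985⌉ = ⌈1648/985⌉ − ⌈1240/985⌉ = 2 − 2 = 0
n=3: ⌈(4·408+424)/985⌉ − ⌈(3·408+424)/985⌉ = ⌈2056/985⌉ − ⌈1648/985⌉ = 3 − 2 = 1
n=4: ⌈(5·408+424)/985⌉ − ⌈(4·408+424)/985⌉ = ⌈2464/985⌉ − ⌈2056/985⌉ = 3 − 3 = 0
n=5: ⌈(6·408+424)/985⌉ − ⌈(5·408+424)/985⌉ = ⌈2872/985⌉ − ⌈2464/985⌉ = 3 − 3 = 0
n=6: ⌈(7·408+424)/985⌉ − ⌈(6·408+424)/985⌉ = ⌈3280/985⌉ − ⌈2872/985⌉ = 4 − 3 = 1
n=7: ⌈(8·408+424)/985⌉ − ⌈(7·408+424)/985⌉ = ⌈3688/985⌉ − ⌈3280/985⌉ = 4 − 4 = 0
n=8: ⌈(9·408+424)/985⌉ − ⌈(8·408+424)/985⌉ = ⌈4096/985⌉ − ⌈3688/985⌉ = 5 − 4 = 1
n=9: ⌈(10·408+424)/985⌉ − ⌈(9·408+424)/985⌉ = ⌈4504/985⌉ − ⌈4096/985⌉ = 5 − 5 = 0
n=10: ⌈(11·408+424)/985⌉ − ⌈(10·408+424)/985⌉ = ⌈4912/985⌉ − ⌈4504/985⌉ = 5 − 5 = 0
n=11: ⌈(12·408+424)/985⌉ − ⌈(11·408+424)/985⌉ = ⌈5320/985⌉ − ⌈4912/985⌉ = 6 − 5 = 1
n=12: ⌈(13·408+424)/985⌉ − ⌈(12·408+424)/985⌉ = ⌈5728/985⌉ − ⌈5320/985⌉ = 6 − 6 = 0
n=13: ⌈(14·408+424)/985⌉ − ⌈(13·408+424)/985⌉ = ⌈6136/985⌉ − ⌈5728/985⌉ = 7 − 6 = 1
n=14: ⌈(15·408+424)/985⌉ − ⌈(14·408+424)/985⌉ = ⌈6544/985⌉ − ⌈6136/985⌉ = 7 − 7 = 0
n=15: ⌈(16·408+424)/985⌉ − ⌈(15·408+424)/985⌉ = ⌈6952/985⌉ − ⌈6544/985⌉ = 8 − 7 = 1
n=16: ⌈(17·408+424)/985⌉ − ⌈(16·408+424)/985⌉ = ⌈7360/985⌉ − ⌈6952/985⌉ = 8 − 8 = 0
n=17: ⌈(18·408+424)/985⌉ − ⌈(17·408+424)/985⌉ = ⌈7768/985⌉ − ⌈7360/985⌉ = 8 − 8 = 0
n=18: ⌈(19·408+424)/985⌉ − ⌈(18·408+424)/985⌉ = ⌈8176/985⌉ − ⌈7768/985⌉ = 9 − 8 = 1
n=19: ⌈(20·408+424)/985⌉ − ⌈(19·408+424)/985⌉ = ⌈8584/985⌉ − ⌈8176/985⌉ = 9 − 9 = 0
n=20: ⌈(21·408+424)/985⌉ − ⌈(20·408+424)/985⌉ = ⌈8992/985⌉ − ⌈8584/985⌉ = 10 − 9 = 1
n=21: ⌈(22·408+424)/985⌉ − ⌈(21·408+424)/985⌉ = ⌈9400/985⌉ − ⌈8992/985⌉ = 10 − 10 = 0
n=22: ⌈(23·408+424)/985⌉ − ⌈(22·408+424)/985⌉ = ⌈9808/985⌉ − ⌈9400/985⌉ = 10 − 10 = 0
n=23: ⌈(24·408+424)/985⌉ − ⌈(23·408+424)/985⌉ = ⌈10216/985⌉ − ⌈9808/985⌉ = 11 − 10 = 1
n=24: ⌈(25·408+424)/985⌉ − ⌈(24·408+424)/985⌉ = ⌈10624/985⌉ − ⌈10216/985⌉ = 11 − 11 = 0
n=25: ⌈(26·408+424)/985⌉ − ⌈(25·408+424)/985⌉ = ⌈11032/985⌉ − ⌈10624/985⌉ = 12 − 11 = 1
n=26: ⌈(27·408+424)/985⌉ − ⌈(26·408+424)/985⌉ = ⌈11440/985⌉ − ⌈11032/985⌉ = 12 − 12 = 0
n=27: ⌈(28·408+424)/985⌉ − ⌈(27·408+424)/985⌉ = ⌈11848/985⌉ − ⌈11440/985⌉ = 13 − 12 = 1
n=28: ⌈(29·408+424)/985⌉ − ⌈(28·408+424)/985⌉ = ⌈12256/985⌉ − ⌈11848/985⌉ = 13 − 13 = 0
n=29: ⌈(30·408+424)/985⌉ − ⌈(29·408+424)/985⌉ = ⌈12664/985⌉ − ⌈12256/985⌉ = 13 − 13 = 0
n=30: ⌈(31·408+424)/985⌉ − ⌈(30·408+424)/985⌉ = ⌈13072/985⌉ − ⌈12664/985⌉ = 14 − 13 = 1
n=31: ⌈(32·408+424)/985⌉ − ⌈(31·408+424)/985⌉ = ⌈13480/985⌉ − ⌈13072/985⌉ = 14 − 14 = 0
n=32: ⌈(33·408+424)/985⌉ − ⌈(32·408+424)/985⌉ = ⌈13888/985⌉ − ⌈13480/985⌉ = 15 − 14 = 1
n=33: ⌈(34·408+424)/985⌉ − ⌈(33·408+424)/985⌉ = ⌈14296/985⌉ − ⌈13888/985⌉ = 15 − 15 = 0
n=34: ⌈(35·408+424)/985⌉ − ⌈(34·408+424)/985⌉ = ⌈14704/985⌉ − ⌈14296/985⌉ = 15 − 15 = 0
n=35: ⌈(36·408+424)/985⌉ − ⌈(35·408+424)/985⌉ = ⌈15112/985⌉ − ⌈14704/985⌉ = 16 − 15 = 1
n=36: ⌈(37·408+424)/985⌉ − ⌈(36·408+424)/985⌉ = ⌈15520/985⌉ − ⌈15112/985⌉ = 16 − 16 = 0
n=37: ⌈(38·408+424)/985⌉ − ⌈(37·408+424)/985⌉ = ⌈15928/985⌉ − ⌈15520/985⌉ = 17 − 16 = 1
n=38: ⌈(39·408+424)/985⌉ − ⌈(38·408+424)/985⌉ = ⌈16336/985⌉ − ⌈15928/985⌉ = 17 − 17 = 0
n=39: ⌈(40·408+424)/985⌉ − ⌈(39·408+424)/985⌉ = ⌈16744/985⌉ − ⌈16336/985⌉ = 17 − 17 = 0
n=40: ⌈(41·408+424)/985⌉ − ⌈(40·408+424)/985⌉ = ⌈17152/985⌉ − ⌈16744/985⌉ = 18 − 17 = 1
n=41: ⌈(42·408+424)/985⌉ − ⌈(41·408+424)/985⌉ = ⌈17560/985⌉ − ⌈17152/985⌉ = 18 − 18 = 0
n=42: ⌈(43·408+424)/985⌉ − ⌈(42·408+424)/985⌉ = ⌈17968/985⌉ − ⌈17560/985⌉ = 19 − 18 = 1
n=43: ⌈(44·408+424)/985⌉ − ⌈(43·408+424)/985⌉ = ⌈18376/985⌉ − ⌈17968/985⌉ = 19 − 19 = 0
n=44: ⌈(45·408+424)/985⌉ − ⌈(44·408+424)/985⌉ = ⌈18784/985⌉ − ⌈18376/985⌉ = 20 − 19 = 1
n=45: ⌈(46·408+424)/985⌉ − ⌈(45·408+424)/985⌉ = ⌈19192/985⌉ − ⌈18784/985⌉ = 20 − 20 = 0
n=46: ⌈(47·408+424)/985⌉ − ⌈(46·408+424)/985⌉ = ⌈19600/985⌉ − ⌈19192/985⌉ = 20 − 20 = 0
n=47: ⌈(48·408+424)/985⌉ − ⌈(47·408+424)/985⌉ = ⌈20008/985⌉ − ⌈19600/985⌉ = 21 − 20 = 1
n=48: ⌈(49·408+424)/985⌉ − ⌈(48·408+424)/985⌉ = ⌈20416/985⌉ − ⌈20008/985⌉ = 21 − 21 = 0
n=49: ⌈(50·408+424)/985⌉ − ⌈(49·408+424)/985⌉ = ⌈20824/985⌉ − ⌈20416/985⌉ = 22 − 21 = 1
n=50: ⌈(51·408+424)/985⌉ − ⌈(50·408+424)/985⌉ = ⌈21232/985⌉ − ⌈20824/985⌉ = 22 − 22 = 0
n=51: ⌈(52·408+424)/985⌉ − ⌈(51·408+424)/985⌉ = ⌈21640/985⌉ − ⌈21232/985⌉ = 22 − 22 = 0
n=52: ⌈(53·408+424)/985⌉ − ⌈(52·408+424)/985⌉ = ⌈22048/985⌉ − ⌈21640/985⌉ = 23 − 22 = 1
n=53: ⌈(54·408+424)/985⌉ − ⌈(53·408+424)/985⌉ = ⌈22456/985⌉ − ⌈22048/985⌉ = 23 − 23 = 0
n=54: ⌈(55·408+424)/985⌉ − ⌈(54·408+424)/985⌉ = ⌈22864/985⌉ − ⌈22456/985⌉ = 24 − 23 = 1
n=55: ⌈(56·408+424)/985⌉ − ⌈(55·408+424)/985⌉ = ⌈23272/985⌉ − ⌈22864/985⌉ = 24 − 24 = 0
n=56: ⌈(57·408+424)/985⌉ − ⌈(56·408+424)/985⌉ = ⌈23680/985⌉ − ⌈23272/985⌉ = 25 − 24 = 1
n=57: ⌈(58·408+424)/985⌉ − ⌈(57·408+424)/985⌉ = ⌈24088/985⌉ − ⌈23680/985⌉ = 25 − 25 = 0
n=58: ⌈(59·408+424)/985⌉ − ⌈(58·408+424)/985⌉ = ⌈24496/985⌉ − ⌈24088/985⌉ = 25 − 25 = 0
n=59: ⌈(60·408+424)/985⌉ − ⌈(59·408+424)/985⌉ = ⌈24904/985⌉ − ⌈24496/985⌉ = 26 − 25 = 1
n=60: ⌈(61·408+424)/985⌉ − ⌈(60·408+424)/985⌉ = ⌈25312/985⌉ − ⌈24904/985⌉ = 26 − 26 = 0
n=61: ⌈(62·408+424)/985⌉ − ⌈(61·408+424)/985⌉ = ⌈25720/985⌉ − ⌈25312/985⌉ = 27 − 26 = 1
n=62: ⌈(63·408+424)/985⌉ − ⌈(62·408+424)/985⌉ = ⌈26128/985⌉ − ⌈25720/985⌉ = 27 − 27 = 0
n=63: ⌈(64·408+424)/985⌉ − ⌈(63·408+424)/985⌉ = ⌈26536/985⌉ − ⌈26128/985⌉ = 27 − 27 = 0
n=64: ⌈(65·408+424)/985⌉ − ⌈(64·408+424)/985⌉ = ⌈26944/985⌉ − ⌈26536/985⌉ = 28 − 27 = 1
n=65: ⌈(66·408+424)/985⌉ − ⌈(65·408+424)/985⌉ = ⌈27352/985⌉ − ⌈26944/985⌉ = 28 − 28 = 0
n=66: ⌈(67·408+424)/985⌉ − ⌈(66·408+424)/985⌉ = ⌈27760/985⌉ − ⌈27352/985⌉ = 29 − 28 = 1
n=67: ⌈(68·408+424)/985⌉ − ⌈(67·408+424)/985⌉ = ⌈28168/985⌉ − ⌈27760/985⌉ = 29 − 29 = 0
n=68: ⌈(69·408+424)/985⌉ − ⌈(68·408+424)/985⌉ = ⌈28576/985⌉ − ⌈28168/985⌉ = 30 − 29 = 1
n=69: ⌈(70·408+424)/985⌉ − ⌈(69·408+424)/985⌉ = ⌈28984/985⌉ − ⌈28576/985⌉ = 30 − 30 = 0
n=70: ⌈(71·408+424)/985⌉ − ⌈(70·408+424)/985⌉ = ⌈29392/985⌉ − ⌈28984/985⌉ = 30 − 30 = 0
n=71: ⌈(72·408+424)/985⌉ − ⌈(71·408+424)/985⌉ = ⌈29800/985⌉ − ⌈29392/985⌉ = 31 − 30 = 1
n=72: ⌈(73·408+424)/985⌉ − ⌈(72·408+424)/985⌉ = ⌈30208/985⌉ − ⌈29800/985⌉ = 31 − 31 = 0


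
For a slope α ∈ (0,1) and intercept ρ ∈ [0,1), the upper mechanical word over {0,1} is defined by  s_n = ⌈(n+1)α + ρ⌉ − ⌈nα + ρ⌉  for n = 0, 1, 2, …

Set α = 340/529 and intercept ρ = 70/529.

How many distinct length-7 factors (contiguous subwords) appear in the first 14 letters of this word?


7

t_n = ⌈(n·340+70)/529⌉ for n = 0 … 14:
  n=0…9: ⌈70/529⌉=1 ⌈410/529⌉=1 ⌈750/529⌉=2 ⌈1090/529⌉=3 ⌈1430/529⌉=3 ⌈1770/529⌉=4 ⌈2110/529⌉=4 ⌈2450/529⌉=5 ⌈2790/529⌉=6 ⌈3130/529⌉=6
  n=10…14: ⌈3470/529⌉=7 ⌈3810/529⌉=8 ⌈4150/529⌉=8 ⌈4490/529⌉=9 ⌈4830/529⌉=10
s_n = t_(n+1) − t_n for n = 0 … 13 gives
prefix = 01101011011011
slide a length-7 window over [0..6] … [7..13] (8 windows); first occurrence of each distinct factor:
  [  0..  6] 0110101
  [  1..  7] 1101011
  [  2..  8] 1010110
  [  3..  9] 0101101
  [  4.. 10] 1011011
  [  5.. 11] 0110110
  [  6.. 12] 1101101
  (the other 1 window repeats one of these)
distinct factors: {0101101, 0110101, 0110110, 1010110, 1011011, 1101011, 1101101}
count = 7  (Sturmian bound for length 7 is 8)


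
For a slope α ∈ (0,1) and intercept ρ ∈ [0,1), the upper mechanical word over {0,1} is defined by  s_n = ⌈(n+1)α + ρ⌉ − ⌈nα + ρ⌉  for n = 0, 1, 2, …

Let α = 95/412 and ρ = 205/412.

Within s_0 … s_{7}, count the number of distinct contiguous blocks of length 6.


t_n = ⌈(n·95+205)/412⌉ for n = 0 … 8:
  n=0…8: ⌈205/412⌉=1 ⌈300/412⌉=1 ⌈395/412⌉=1 ⌈490/412⌉=2 ⌈585/412⌉=2 ⌈680/412⌉=2 ⌈775/412⌉=2 ⌈870/412⌉=3 ⌈965/412⌉=3
s_n = t_(n+1) − t_n for n = 0 … 7 gives
prefix = 00100010
slide a length-6 window over [0..5] … [2..7] (3 windows); first occurrence of each distinct factor:
  [  0..  5] 001000
  [  1..  6] 010001
  [  2..  7] 100010
distinct factors: {001000, 010001, 100010}
count = 3  (Sturmian bound for length 6 is 7)

3


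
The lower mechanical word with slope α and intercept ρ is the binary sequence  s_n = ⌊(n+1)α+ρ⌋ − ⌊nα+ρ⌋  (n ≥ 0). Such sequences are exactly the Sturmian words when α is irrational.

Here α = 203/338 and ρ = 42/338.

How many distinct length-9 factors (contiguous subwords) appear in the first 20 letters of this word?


5

t_n = ⌊(n·203+42)/338⌋ for n = 0 … 20:
  n=0…9: ⌊42/338⌋=0 ⌊245/338⌋=0 ⌊448/338⌋=1 ⌊651/338⌋=1 ⌊854/338⌋=2 ⌊1057/338⌋=3 ⌊1260/338⌋=3 ⌊1463/338⌋=4 ⌊1666/338⌋=4 ⌊1869/338⌋=5
  n=10…19: ⌊2072/338⌋=6 ⌊2275/338⌋=6 ⌊2478/338⌋=7 ⌊2681/338⌋=7 ⌊2884/338⌋=8 ⌊3087/338⌋=9 ⌊3290/338⌋=9 ⌊3493/338⌋=10 ⌊3696/338⌋=10 ⌊3899/338⌋=11
  n=20: ⌊4102/338⌋=12
s_n = t_(n+1) − t_n for n = 0 … 19 gives
prefix = 01011010110101101011
slide a length-9 window over [0..8] … [11..19] (12 windows); first occurrence of each distinct factor:
  [  0..  8] 010110101
  [  1..  9] 101101011
  [  2.. 10] 011010110
  [  3.. 11] 110101101
  [  4.. 12] 101011010
  (the other 7 windows repeat one of these)
distinct factors: {010110101, 011010110, 101011010, 101101011, 110101101}
count = 5  (Sturmian bound for length 9 is 10)


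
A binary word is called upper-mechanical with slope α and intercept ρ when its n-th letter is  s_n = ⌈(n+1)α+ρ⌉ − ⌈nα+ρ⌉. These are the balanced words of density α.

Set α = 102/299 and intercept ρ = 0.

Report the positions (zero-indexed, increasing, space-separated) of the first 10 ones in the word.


n=0: ⌈102/299⌉−⌈0/299⌉ = 1−0 = 1  ← one
n=1: ⌈204/299⌉−⌈102/299⌉ = 1−1 = 0
n=2: ⌈306/299⌉−⌈204/299⌉ = 2−1 = 1  ← one
n=3: ⌈408/299⌉−⌈306/299⌉ = 2−2 = 0
n=4: ⌈510/299⌉−⌈408/299⌉ = 2−2 = 0
n=5: ⌈612/299⌉−⌈510/299⌉ = 3−2 = 1  ← one
n=6: ⌈714/299⌉−⌈612/299⌉ = 3−3 = 0
n=7: ⌈816/299⌉−⌈714/299⌉ = 3−3 = 0
n=8: ⌈918/299⌉−⌈816/299⌉ = 4−3 = 1  ← one
n=9: ⌈1020/299⌉−⌈918/299⌉ = 4−4 = 0
n=10: ⌈1122/299⌉−⌈1020/299⌉ = 4−4 = 0
n=11: ⌈1224/299⌉−⌈1122/299⌉ = 5−4 = 1  ← one
n=12: ⌈1326/299⌉−⌈1224/299⌉ = 5−5 = 0
n=13: ⌈1428/299⌉−⌈1326/299⌉ = 5−5 = 0
n=14: ⌈1530/299⌉−⌈1428/299⌉ = 6−5 = 1  ← one
n=15: ⌈1632/299⌉−⌈1530/299⌉ = 6−6 = 0
n=16: ⌈1734/299⌉−⌈1632/299⌉ = 6−6 = 0
n=17: ⌈1836/299⌉−⌈1734/299⌉ = 7−6 = 1  ← one
n=18: ⌈1938/299⌉−⌈1836/299⌉ = 7−7 = 0
n=19: ⌈2040/299⌉−⌈1938/299⌉ = 7−7 = 0
n=20: ⌈2142/299⌉−⌈2040/299⌉ = 8−7 = 1  ← one
n=21: ⌈2244/299⌉−⌈2142/299⌉ = 8−8 = 0
n=22: ⌈2346/299⌉−⌈2244/299⌉ = 8−8 = 0
n=23: ⌈2448/299⌉−⌈2346/299⌉ = 9−8 = 1  ← one
n=24: ⌈2550/299⌉−⌈2448/299⌉ = 9−9 = 0
n=25: ⌈2652/299⌉−⌈2550/299⌉ = 9−9 = 0
n=26: ⌈2754/299⌉−⌈2652/299⌉ = 10−9 = 1  ← one
positions of the first 10 ones: 0 2 5 8 11 14 17 20 23 26

0 2 5 8 11 14 17 20 23 26


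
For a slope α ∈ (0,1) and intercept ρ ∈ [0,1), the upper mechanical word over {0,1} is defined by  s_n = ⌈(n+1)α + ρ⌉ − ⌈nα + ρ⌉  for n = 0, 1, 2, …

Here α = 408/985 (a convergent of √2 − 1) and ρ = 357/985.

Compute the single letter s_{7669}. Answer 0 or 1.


1

(n+1)α + ρ = (7670·408 + 357) / 985 = 3129717/985
nα + ρ     = (7669·408 + 357) / 985 = 3129309/985
⌈3129717/985⌉ = 3178,  ⌈3129309/985⌉ = 3177
s_{7669} = 3178 − 3177 = 1


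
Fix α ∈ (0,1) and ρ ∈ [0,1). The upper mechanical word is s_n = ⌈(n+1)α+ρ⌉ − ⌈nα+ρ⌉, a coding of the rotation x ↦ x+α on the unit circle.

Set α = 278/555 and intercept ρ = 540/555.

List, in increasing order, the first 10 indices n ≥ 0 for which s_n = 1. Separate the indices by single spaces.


n=0: ⌈818/555⌉−⌈540/555⌉ = 2−1 = 1  ← one
n=1: ⌈1096/555⌉−⌈818/555⌉ = 2−2 = 0
n=2: ⌈1374/555⌉−⌈1096/555⌉ = 3−2 = 1  ← one
n=3: ⌈1652/555⌉−⌈1374/555⌉ = 3−3 = 0
n=4: ⌈1930/555⌉−⌈1652/555⌉ = 4−3 = 1  ← one
n=5: ⌈2208/555⌉−⌈1930/555⌉ = 4−4 = 0
n=6: ⌈2486/555⌉−⌈2208/555⌉ = 5−4 = 1  ← one
n=7: ⌈2764/555⌉−⌈2486/555⌉ = 5−5 = 0
n=8: ⌈3042/555⌉−⌈2764/555⌉ = 6−5 = 1  ← one
n=9: ⌈3320/555⌉−⌈3042/555⌉ = 6−6 = 0
n=10: ⌈3598/555⌉−⌈3320/555⌉ = 7−6 = 1  ← one
n=11: ⌈3876/555⌉−⌈3598/555⌉ = 7−7 = 0
n=12: ⌈4154/555⌉−⌈3876/555⌉ = 8−7 = 1  ← one
n=13: ⌈4432/555⌉−⌈4154/555⌉ = 8−8 = 0
n=14: ⌈4710/555⌉−⌈4432/555⌉ = 9−8 = 1  ← one
n=15: ⌈4988/555⌉−⌈4710/555⌉ = 9−9 = 0
n=16: ⌈5266/555⌉−⌈4988/555⌉ = 10−9 = 1  ← one
n=17: ⌈5544/555⌉−⌈5266/555⌉ = 10−10 = 0
n=18: ⌈5822/555⌉−⌈5544/555⌉ = 11−10 = 1  ← one
positions of the first 10 ones: 0 2 4 6 8 10 12 14 16 18

0 2 4 6 8 10 12 14 16 18


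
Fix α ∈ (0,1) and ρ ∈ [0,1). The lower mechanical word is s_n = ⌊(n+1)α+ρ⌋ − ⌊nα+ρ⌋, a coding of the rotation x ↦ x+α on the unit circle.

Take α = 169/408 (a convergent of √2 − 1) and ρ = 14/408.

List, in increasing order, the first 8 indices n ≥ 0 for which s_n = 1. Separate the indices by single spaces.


n=0: ⌊183/408⌋−⌊14/408⌋ = 0−0 = 0
n=1: ⌊352/408⌋−⌊183/408⌋ = 0−0 = 0
n=2: ⌊521/408⌋−⌊352/408⌋ = 1−0 = 1  ← one
n=3: ⌊690/408⌋−⌊521/408⌋ = 1−1 = 0
n=4: ⌊859/408⌋−⌊690/408⌋ = 2−1 = 1  ← one
n=5: ⌊1028/408⌋−⌊859/408⌋ = 2−2 = 0
n=6: ⌊1197/408⌋−⌊1028/408⌋ = 2−2 = 0
n=7: ⌊1366/408⌋−⌊1197/408⌋ = 3−2 = 1  ← one
n=8: ⌊1535/408⌋−⌊1366/408⌋ = 3−3 = 0
n=9: ⌊1704/408⌋−⌊1535/408⌋ = 4−3 = 1  ← one
n=10: ⌊1873/408⌋−⌊1704/408⌋ = 4−4 = 0
n=11: ⌊2042/408⌋−⌊1873/408⌋ = 5−4 = 1  ← one
n=12: ⌊2211/408⌋−⌊2042/408⌋ = 5−5 = 0
n=13: ⌊2380/408⌋−⌊2211/408⌋ = 5−5 = 0
n=14: ⌊2549/408⌋−⌊2380/408⌋ = 6−5 = 1  ← one
n=15: ⌊2718/408⌋−⌊2549/408⌋ = 6−6 = 0
n=16: ⌊2887/408⌋−⌊2718/408⌋ = 7−6 = 1  ← one
n=17: ⌊3056/408⌋−⌊2887/408⌋ = 7−7 = 0
n=18: ⌊3225/408⌋−⌊3056/408⌋ = 7−7 = 0
n=19: ⌊3394/408⌋−⌊3225/408⌋ = 8−7 = 1  ← one
positions of the first 8 ones: 2 4 7 9 11 14 16 19

2 4 7 9 11 14 16 19


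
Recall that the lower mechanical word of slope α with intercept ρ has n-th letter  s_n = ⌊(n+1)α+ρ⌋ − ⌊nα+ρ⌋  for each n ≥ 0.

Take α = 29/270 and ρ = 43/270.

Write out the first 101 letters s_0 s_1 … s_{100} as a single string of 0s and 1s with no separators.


00000001000000000100000000100000000100000000010000000010000000010000000010000000001000000001000000001

n=0: ⌊(1·29+43)/270⌋ − ⌊(0·29+43)/270⌋ = ⌊72/270⌋ − ⌊43/270⌋ = 0 − 0 = 0
n=1: ⌊(2·29+43)/270⌋ − ⌊(1·29+43)/270⌋ = ⌊101/270⌋ − ⌊72/270⌋ = 0 − 0 = 0
n=2: ⌊(3·29+43)/270⌋ − ⌊(2·29+43)/270⌋ = ⌊130/270⌋ − ⌊101/270⌋ = 0 − 0 = 0
n=3: ⌊(4·29+43)/270⌋ − ⌊(3·29+43)/270⌋ = ⌊159/270⌋ − ⌊130/270⌋ = 0 − 0 = 0
n=4: ⌊(5·29+43)/270⌋ − ⌊(4·29+43)/270⌋ = ⌊188/270⌋ − ⌊159/270⌋ = 0 − 0 = 0
n=5: ⌊(6·29+43)/270⌋ − ⌊(5·29+43)/270⌋ = ⌊217/270⌋ − ⌊188/270⌋ = 0 − 0 = 0
n=6: ⌊(7·29+43)/270⌋ − ⌊(6·29+43)/270⌋ = ⌊246/270⌋ − ⌊217/270⌋ = 0 − 0 = 0
n=7: ⌊(8·29+43)/270⌋ − ⌊(7·29+43)/270⌋ = ⌊275/270⌋ − ⌊246/270⌋ = 1 − 0 = 1
n=8: ⌊(9·29+43)/270⌋ − ⌊(8·29+43)/270⌋ = ⌊304/270⌋ − ⌊275/270⌋ = 1 − 1 = 0
n=9: ⌊(10·29+43)/270⌋ − ⌊(9·29+43)/270⌋ = ⌊333/270⌋ − ⌊304/270⌋ = 1 − 1 = 0
n=10: ⌊(11·29+43)/270⌋ − ⌊(10·29+43)/270⌋ = ⌊362/270⌋ − ⌊333/270⌋ = 1 − 1 = 0
n=11: ⌊(12·29+43)/270⌋ − ⌊(11·29+43)/270⌋ = ⌊391/270⌋ − ⌊362/270⌋ = 1 − 1 = 0
n=12: ⌊(13·29+43)/270⌋ − ⌊(12·29+43)/270⌋ = ⌊420/270⌋ − ⌊391/270⌋ = 1 − 1 = 0
n=13: ⌊(14·29+43)/270⌋ − ⌊(13·29+43)/270⌋ = ⌊449/270⌋ − ⌊420/270⌋ = 1 − 1 = 0
n=14: ⌊(15·29+43)/270⌋ − ⌊(14·29+43)/270⌋ = ⌊478/270⌋ − ⌊449/270⌋ = 1 − 1 = 0
n=15: ⌊(16·29+43)/270⌋ − ⌊(15·29+43)/270⌋ = ⌊507/270⌋ − ⌊478/270⌋ = 1 − 1 = 0
n=16: ⌊(17·29+43)/270⌋ − ⌊(16·29+43)/270⌋ = ⌊536/270⌋ − ⌊507/270⌋ = 1 − 1 = 0
n=17: ⌊(18·29+43)/270⌋ − ⌊(17·29+43)/270⌋ = ⌊565/270⌋ − ⌊536/270⌋ = 2 − 1 = 1
n=18: ⌊(19·29+43)/270⌋ − ⌊(18·29+43)/270⌋ = ⌊594/270⌋ − ⌊565/270⌋ = 2 − 2 = 0
n=19: ⌊(20·29+43)/270⌋ − ⌊(19·29+43)/270⌋ = ⌊623/270⌋ − ⌊594/270⌋ = 2 − 2 = 0
n=20: ⌊(21·29+43)/270⌋ − ⌊(20·29+43)/270⌋ = ⌊652/270⌋ − ⌊623/270⌋ = 2 − 2 = 0
n=21: ⌊(22·29+43)/270⌋ − ⌊(21·29+43)/270⌋ = ⌊681/270⌋ − ⌊652/270⌋ = 2 − 2 = 0
n=22: ⌊(23·29+43)/270⌋ − ⌊(22·29+43)/270⌋ = ⌊710/270⌋ − ⌊681/270⌋ = 2 − 2 = 0
n=23: ⌊(24·29+43)/270⌋ − ⌊(23·29+43)/270⌋ = ⌊739/270⌋ − ⌊710/270⌋ = 2 − 2 = 0
n=24: ⌊(25·29+43)/270⌋ − ⌊(24·29+43)/270⌋ = ⌊768/270⌋ − ⌊739/270⌋ = 2 − 2 = 0
n=25: ⌊(26·29+43)/270⌋ − ⌊(25·29+43)/270⌋ = ⌊797/270⌋ − ⌊768/270⌋ = 2 − 2 = 0
n=26: ⌊(27·29+43)/270⌋ − ⌊(26·29+43)/270⌋ = ⌊826/270⌋ − ⌊797/270⌋ = 3 − 2 = 1
n=27: ⌊(28·29+43)/270⌋ − ⌊(27·29+43)/270⌋ = ⌊855/270⌋ − ⌊826/270⌋ = 3 − 3 = 0
n=28: ⌊(29·29+43)/270⌋ − ⌊(28·29+43)/270⌋ = ⌊884/270⌋ − ⌊855/270⌋ = 3 − 3 = 0
n=29: ⌊(30·29+43)/270⌋ − ⌊(29·29+43)/270⌋ = ⌊913/270⌋ − ⌊884/270⌋ = 3 − 3 = 0
n=30: ⌊(31·29+43)/270⌋ − ⌊(30·29+43)/270⌋ = ⌊942/270⌋ − ⌊913/270⌋ = 3 − 3 = 0
n=31: ⌊(32·29+43)/270⌋ − ⌊(31·29+43)/270⌋ = ⌊971/270⌋ − ⌊942/270⌋ = 3 − 3 = 0
n=32: ⌊(33·29+43)/270⌋ − ⌊(32·29+43)/270⌋ = ⌊1000/270⌋ − ⌊971/270⌋ = 3 − 3 = 0
n=33: ⌊(34·29+43)/270⌋ − ⌊(33·29+43)/270⌋ = ⌊1029/270⌋ − ⌊1000/270⌋ = 3 − 3 = 0
n=34: ⌊(35·29+43)/270⌋ − ⌊(34·29+43)/270⌋ = ⌊1058/270⌋ − ⌊1029/270⌋ = 3 − 3 = 0
n=35: ⌊(36·29+43)/270⌋ − ⌊(35·29+43)/270⌋ = ⌊1087/270⌋ − ⌊1058/270⌋ = 4 − 3 = 1
n=36: ⌊(37·29+43)/270⌋ − ⌊(36·29+43)/270⌋ = ⌊1116/270⌋ − ⌊1087/270⌋ = 4 − 4 = 0
n=37: ⌊(38·29+43)/270⌋ − ⌊(37·29+43)/270⌋ = ⌊1145/270⌋ − ⌊1116/270⌋ = 4 − 4 = 0
n=38: ⌊(39·29+43)/270⌋ − ⌊(38·29+43)/270⌋ = ⌊1174/270⌋ − ⌊1145/270⌋ = 4 − 4 = 0
n=39: ⌊(40·29+43)/270⌋ − ⌊(39·29+43)/270⌋ = ⌊1203/270⌋ − ⌊1174/270⌋ = 4 − 4 = 0
n=40: ⌊(41·29+43)/270⌋ − ⌊(40·29+43)/270⌋ = ⌊1232/270⌋ − ⌊1203/270⌋ = 4 − 4 = 0
n=41: ⌊(42·29+43)/270⌋ − ⌊(41·29+43)/270⌋ = ⌊1261/270⌋ − ⌊1232/270⌋ = 4 − 4 = 0
n=42: ⌊(43·29+43)/270⌋ − ⌊(42·29+43)/270⌋ = ⌊1290/270⌋ − ⌊1261/270⌋ = 4 − 4 = 0
n=43: ⌊(44·29+43)/270⌋ − ⌊(43·29+43)/270⌋ = ⌊1319/270⌋ − ⌊1290/270⌋ = 4 − 4 = 0
n=44: ⌊(45·29+43)/270⌋ − ⌊(44·29+43)/270⌋ = ⌊1348/270⌋ − ⌊1319/270⌋ = 4 − 4 = 0
n=45: ⌊(46·29+43)/270⌋ − ⌊(45·29+43)/270⌋ = ⌊1377/270⌋ − ⌊1348/270⌋ = 5 − 4 = 1
n=46: ⌊(47·29+43)/270⌋ − ⌊(46·29+43)/270⌋ = ⌊1406/270⌋ − ⌊1377/270⌋ = 5 − 5 = 0
n=47: ⌊(48·29+43)/270⌋ − ⌊(47·29+43)/270⌋ = ⌊1435/270⌋ − ⌊1406/270⌋ = 5 − 5 = 0
n=48: ⌊(49·29+43)/270⌋ − ⌊(48·29+43)/270⌋ = ⌊1464/270⌋ − ⌊1435/270⌋ = 5 − 5 = 0
n=49: ⌊(50·29+43)/270⌋ − ⌊(49·29+43)/270⌋ = ⌊1493/270⌋ − ⌊1464/270⌋ = 5 − 5 = 0
n=50: ⌊(51·29+43)/270⌋ − ⌊(50·29+43)/270⌋ = ⌊1522/270⌋ − ⌊1493/270⌋ = 5 − 5 = 0
n=51: ⌊(52·29+43)/270⌋ − ⌊(51·29+43)/270⌋ = ⌊1551/270⌋ − ⌊1522/270⌋ = 5 − 5 = 0
n=52: ⌊(53·29+43)/270⌋ − ⌊(52·29+43)/270⌋ = ⌊1580/270⌋ − ⌊1551/270⌋ = 5 − 5 = 0
n=53: ⌊(54·29+43)/270⌋ − ⌊(53·29+43)/270⌋ = ⌊1609/270⌋ − ⌊1580/270⌋ = 5 − 5 = 0
n=54: ⌊(55·29+43)/270⌋ − ⌊(54·29+43)/270⌋ = ⌊1638/270⌋ − ⌊1609/270⌋ = 6 − 5 = 1
n=55: ⌊(56·29+43)/270⌋ − ⌊(55·29+43)/270⌋ = ⌊1667/270⌋ − ⌊1638/270⌋ = 6 − 6 = 0
n=56: ⌊(57·29+43)/270⌋ − ⌊(56·29+43)/270⌋ = ⌊1696/270⌋ − ⌊1667/270⌋ = 6 − 6 = 0
n=57: ⌊(58·29+43)/270⌋ − ⌊(57·29+43)/270⌋ = ⌊1725/270⌋ − ⌊1696/270⌋ = 6 − 6 = 0
n=58: ⌊(59·29+43)/270⌋ − ⌊(58·29+43)/270⌋ = ⌊1754/270⌋ − ⌊1725/270⌋ = 6 − 6 = 0
n=59: ⌊(60·29+43)/270⌋ − ⌊(59·29+43)/270⌋ = ⌊1783/270⌋ − ⌊1754/270⌋ = 6 − 6 = 0
n=60: ⌊(61·29+43)/270⌋ − ⌊(60·29+43)/270⌋ = ⌊1812/270⌋ − ⌊1783/270⌋ = 6 − 6 = 0
n=61: ⌊(62·29+43)/270⌋ − ⌊(61·29+43)/270⌋ = ⌊1841/270⌋ − ⌊1812/270⌋ = 6 − 6 = 0
n=62: ⌊(63·29+43)/270⌋ − ⌊(62·29+43)/270⌋ = ⌊1870/270⌋ − ⌊1841/270⌋ = 6 − 6 = 0
n=63: ⌊(64·29+43)/270⌋ − ⌊(63·29+43)/270⌋ = ⌊1899/270⌋ − ⌊1870/270⌋ = 7 − 6 = 1
n=64: ⌊(65·29+43)/270⌋ − ⌊(64·29+43)/270⌋ = ⌊1928/270⌋ − ⌊1899/270⌋ = 7 − 7 = 0
n=65: ⌊(66·29+43)/270⌋ − ⌊(65·29+43)/270⌋ = ⌊1957/270⌋ − ⌊1928/270⌋ = 7 − 7 = 0
n=66: ⌊(67·29+43)/270⌋ − ⌊(66·29+43)/270⌋ = ⌊1986/270⌋ − ⌊1957/270⌋ = 7 − 7 = 0
n=67: ⌊(68·29+43)/270⌋ − ⌊(67·29+43)/270⌋ = ⌊2015/270⌋ − ⌊1986/270⌋ = 7 − 7 = 0
n=68: ⌊(69·29+43)/270⌋ − ⌊(68·29+43)/270⌋ = ⌊2044/270⌋ − ⌊2015/270⌋ = 7 − 7 = 0
n=69: ⌊(70·29+43)/270⌋ − ⌊(69·29+43)/270⌋ = ⌊2073/270⌋ − ⌊2044/270⌋ = 7 − 7 = 0
n=70: ⌊(71·29+43)/270⌋ − ⌊(70·29+43)/270⌋ = ⌊2102/270⌋ − ⌊2073/270⌋ = 7 − 7 = 0
n=71: ⌊(72·29+43)/270⌋ − ⌊(71·29+43)/270⌋ = ⌊2131/270⌋ − ⌊2102/270⌋ = 7 − 7 = 0
n=72: ⌊(73·29+43)/270⌋ − ⌊(72·29+43)/270⌋ = ⌊2160/270⌋ − ⌊2131/270⌋ = 8 − 7 = 1
n=73: ⌊(74·29+43)/270⌋ − ⌊(73·29+43)/270⌋ = ⌊2189/270⌋ − ⌊2160/270⌋ = 8 − 8 = 0
n=74: ⌊(75·29+43)/270⌋ − ⌊(74·29+43)/270⌋ = ⌊2218/270⌋ − ⌊2189/270⌋ = 8 − 8 = 0
n=75: ⌊(76·29+43)/270⌋ − ⌊(75·29+43)/270⌋ = ⌊2247/270⌋ − ⌊2218/270⌋ = 8 − 8 = 0
n=76: ⌊(77·29+43)/270⌋ − ⌊(76·29+43)/270⌋ = ⌊2276/270⌋ − ⌊2247/270⌋ = 8 − 8 = 0
n=77: ⌊(78·29+43)/270⌋ − ⌊(77·29+43)/270⌋ = ⌊2305/270⌋ − ⌊2276/270⌋ = 8 − 8 = 0
n=78: ⌊(79·29+43)/270⌋ − ⌊(78·29+43)/270⌋ = ⌊2334/270⌋ − ⌊2305/270⌋ = 8 − 8 = 0
n=79: ⌊(80·29+43)/270⌋ − ⌊(79·29+43)/270⌋ = ⌊2363/270⌋ − ⌊2334/270⌋ = 8 − 8 = 0
n=80: ⌊(81·29+43)/270⌋ − ⌊(80·29+43)/270⌋ = ⌊2392/270⌋ − ⌊2363/270⌋ = 8 − 8 = 0
n=81: ⌊(82·29+43)/270⌋ − ⌊(81·29+43)/270⌋ = ⌊2421/270⌋ − ⌊2392/270⌋ = 8 − 8 = 0
n=82: ⌊(83·29+43)/270⌋ − ⌊(82·29+43)/270⌋ = ⌊2450/270⌋ − ⌊2421/270⌋ = 9 − 8 = 1
n=83: ⌊(84·29+43)/270⌋ − ⌊(83·29+43)/270⌋ = ⌊2479/270⌋ − ⌊2450/270⌋ = 9 − 9 = 0
n=84: ⌊(85·29+43)/270⌋ − ⌊(84·29+43)/270⌋ = ⌊2508/270⌋ − ⌊2479/270⌋ = 9 − 9 = 0
n=85: ⌊(86·29+43)/270⌋ − ⌊(85·29+43)/270⌋ = ⌊2537/270⌋ − ⌊2508/270⌋ = 9 − 9 = 0
n=86: ⌊(87·29+43)/270⌋ − ⌊(86·29+43)/270⌋ = ⌊2566/270⌋ − ⌊2537/270⌋ = 9 − 9 = 0
n=87: ⌊(88·29+43)/270⌋ − ⌊(87·29+43)/270⌋ = ⌊2595/270⌋ − ⌊2566/270⌋ = 9 − 9 = 0
n=88: ⌊(89·29+43)/270⌋ − ⌊(88·29+43)/270⌋ = ⌊2624/270⌋ − ⌊2595/270⌋ = 9 − 9 = 0
n=89: ⌊(90·29+43)/270⌋ − ⌊(89·29+43)/270⌋ = ⌊2653/270⌋ − ⌊2624/270⌋ = 9 − 9 = 0
n=90: ⌊(91·29+43)/270⌋ − ⌊(90·29+43)/270⌋ = ⌊2682/270⌋ − ⌊2653/270⌋ = 9 − 9 = 0
n=91: ⌊(92·29+43)/270⌋ − ⌊(91·29+43)/270⌋ = ⌊2711/270⌋ − ⌊2682/270⌋ = 10 − 9 = 1
n=92: ⌊(93·29+43)/270⌋ − ⌊(92·29+43)/270⌋ = ⌊2740/270⌋ − ⌊2711/270⌋ = 10 − 10 = 0
n=93: ⌊(94·29+43)/270⌋ − ⌊(93·29+43)/270⌋ = ⌊2769/270⌋ − ⌊2740/270⌋ = 10 − 10 = 0
n=94: ⌊(95·29+43)/270⌋ − ⌊(94·29+43)/270⌋ = ⌊2798/270⌋ − ⌊2769/270⌋ = 10 − 10 = 0
n=95: ⌊(96·29+43)/270⌋ − ⌊(95·29+43)/270⌋ = ⌊2827/270⌋ − ⌊2798/270⌋ = 10 − 10 = 0
n=96: ⌊(97·29+43)/270⌋ − ⌊(96·29+43)/270⌋ = ⌊2856/270⌋ − ⌊2827/270⌋ = 10 − 10 = 0
n=97: ⌊(98·29+43)/270⌋ − ⌊(97·29+43)/270⌋ = ⌊2885/270⌋ − ⌊2856/270⌋ = 10 − 10 = 0
n=98: ⌊(99·29+43)/270⌋ − ⌊(98·29+43)/270⌋ = ⌊2914/270⌋ − ⌊2885/270⌋ = 10 − 10 = 0
n=99: ⌊(100·29+43)/270⌋ − ⌊(99·29+43)/270⌋ = ⌊2943/270⌋ − ⌊2914/270⌋ = 10 − 10 = 0
n=100: ⌊(101·29+43)/270⌋ − ⌊(100·29+43)/270⌋ = ⌊2972/270⌋ − ⌊2943/270⌋ = 11 − 10 = 1


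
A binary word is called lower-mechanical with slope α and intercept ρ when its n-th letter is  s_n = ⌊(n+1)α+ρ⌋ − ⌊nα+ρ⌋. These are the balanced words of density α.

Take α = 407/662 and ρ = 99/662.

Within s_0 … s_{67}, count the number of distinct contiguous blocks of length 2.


t_n = ⌊(n·407+99)/662⌋ for n = 0 … 68:
  n=0…9: ⌊99/662⌋=0 ⌊506/662⌋=0 ⌊913/662⌋=1 ⌊1320/662⌋=1 ⌊1727/662⌋=2 ⌊2134/662⌋=3 ⌊2541/662⌋=3 ⌊2948/662⌋=4 ⌊3355/662⌋=5 ⌊3762/662⌋=5
  n=10…19: ⌊4169/662⌋=6 ⌊4576/662⌋=6 ⌊4983/662⌋=7 ⌊5390/662⌋=8 ⌊5797/662⌋=8 ⌊6204/662⌋=9 ⌊6611/662⌋=9 ⌊7018/662⌋=10 ⌊7425/662⌋=11 ⌊7832/662⌋=11
  n=20…29: ⌊8239/662⌋=12 ⌊8646/662⌋=13 ⌊9053/662⌋=13 ⌊9460/662⌋=14 ⌊9867/662⌋=14 ⌊10274/662⌋=15 ⌊10681/662⌋=16 ⌊11088/662⌋=16 ⌊11495/662⌋=17 ⌊11902/662⌋=17
  n=30…39: ⌊12309/662⌋=18 ⌊12716/662⌋=19 ⌊13123/662⌋=19 ⌊13530/662⌋=20 ⌊13937/662⌋=21 ⌊14344/662⌋=21 ⌊14751/662⌋=22 ⌊15158/662⌋=22 ⌊15565/662⌋=23 ⌊15972/662⌋=24
  n=40…49: ⌊16379/662⌋=24 ⌊16786/662⌋=25 ⌊17193/662⌋=25 ⌊17600/662⌋=26 ⌊18007/662⌋=27 ⌊18414/662⌋=27 ⌊18821/662⌋=28 ⌊19228/662⌋=29 ⌊19635/662⌋=29 ⌊20042/662⌋=30
  n=50…59: ⌊20449/662⌋=30 ⌊20856/662⌋=31 ⌊21263/662⌋=32 ⌊21670/662⌋=32 ⌊22077/662⌋=33 ⌊22484/662⌋=33 ⌊22891/662⌋=34 ⌊23298/662⌋=35 ⌊23705/662⌋=35 ⌊24112/662⌋=36
  n=60…68: ⌊24519/662⌋=37 ⌊24926/662⌋=37 ⌊25333/662⌋=38 ⌊25740/662⌋=38 ⌊26147/662⌋=39 ⌊26554/662⌋=40 ⌊26961/662⌋=40 ⌊27368/662⌋=41 ⌊27775/662⌋=41
s_n = t_(n+1) − t_n for n = 0 … 67 gives
prefix = 01011011010110101101101011010110110101101011011010110101101101011010
slide a length-2 window over [0..1] … [66..67] (67 windows); first occurrence of each distinct factor:
  [  0..  1] 01
  [  1..  2] 10
  [  3..  4] 11
  (the other 64 windows repeat one of these)
distinct factors: {01, 10, 11}
count = 3  (Sturmian bound for length 2 is 3)

3


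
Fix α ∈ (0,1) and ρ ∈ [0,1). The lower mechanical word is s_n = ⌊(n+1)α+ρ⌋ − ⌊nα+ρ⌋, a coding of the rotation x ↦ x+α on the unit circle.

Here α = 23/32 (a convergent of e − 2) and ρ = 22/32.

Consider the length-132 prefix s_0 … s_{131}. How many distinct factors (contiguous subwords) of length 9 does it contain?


t_n = ⌊(n·23+22)/32⌋ for n = 0 … 132:
  n=0…9: ⌊22/32⌋=0 ⌊45/32⌋=1 ⌊68/32⌋=2 ⌊91/32⌋=2 ⌊114/32⌋=3 ⌊137/32⌋=4 ⌊160/32⌋=5 ⌊183/32⌋=5 ⌊206/32⌋=6 ⌊229/32⌋=7
  n=10…19: ⌊252/32⌋=7 ⌊275/32⌋=8 ⌊298/32⌋=9 ⌊321/32⌋=10 ⌊344/32⌋=10 ⌊367/32⌋=11 ⌊390/32⌋=12 ⌊413/32⌋=12 ⌊436/32⌋=13 ⌊459/32⌋=14
  n=20…29: ⌊482/32⌋=15 ⌊505/32⌋=15 ⌊528/32⌋=16 ⌊551/32⌋=17 ⌊574/32⌋=17 ⌊597/32⌋=18 ⌊620/32⌋=19 ⌊643/32⌋=20 ⌊666/32⌋=20 ⌊689/32⌋=21
  n=30…39: ⌊712/32⌋=22 ⌊735/32⌋=22 ⌊758/32⌋=23 ⌊781/32⌋=24 ⌊804/32⌋=25 ⌊827/32⌋=25 ⌊850/32⌋=26 ⌊873/32⌋=27 ⌊896/32⌋=28 ⌊919/32⌋=28
  n=40…49: ⌊942/32⌋=29 ⌊965/32⌋=30 ⌊988/32⌋=30 ⌊1011/32⌋=31 ⌊1034/32⌋=32 ⌊1057/32⌋=33 ⌊1080/32⌋=33 ⌊1103/32⌋=34 ⌊1126/32⌋=35 ⌊1149/32⌋=35
  n=50…59: ⌊1172/32⌋=36 ⌊1195/32⌋=37 ⌊1218/32⌋=38 ⌊1241/32⌋=38 ⌊1264/32⌋=39 ⌊1287/32⌋=40 ⌊1310/32⌋=40 ⌊1333/32⌋=41 ⌊1356/32⌋=42 ⌊1379/32⌋=43
  n=60…69: ⌊1402/32⌋=43 ⌊1425/32⌋=44 ⌊1448/32⌋=45 ⌊1471/32⌋=45 ⌊1494/32⌋=46 ⌊1517/32⌋=47 ⌊1540/32⌋=48 ⌊1563/32⌋=48 ⌊1586/32⌋=49 ⌊1609/32⌋=50
  n=70…79: ⌊1632/32⌋=51 ⌊1655/32⌋=51 ⌊1678/32⌋=52 ⌊1701/32⌋=53 ⌊1724/32⌋=53 ⌊1747/32⌋=54 ⌊1770/32⌋=55 ⌊1793/32⌋=56 ⌊1816/32⌋=56 ⌊1839/32⌋=57
  n=80…89: ⌊1862/32⌋=58 ⌊1885/32⌋=58 ⌊1908/32⌋=59 ⌊1931/32⌋=60 ⌊1954/32⌋=61 ⌊1977/32⌋=61 ⌊2000/32⌋=62 ⌊2023/32⌋=63 ⌊2046/32⌋=63 ⌊2069/32⌋=64
  n=90…99: ⌊2092/32⌋=65 ⌊2115/32⌋=66 ⌊2138/32⌋=66 ⌊2161/32⌋=67 ⌊2184/32⌋=68 ⌊2207/32⌋=68 ⌊2230/32⌋=69 ⌊2253/32⌋=70 ⌊2276/32⌋=71 ⌊2299/32⌋=71
  n=100…109: ⌊2322/32⌋=72 ⌊2345/32⌋=73 ⌊2368/32⌋=74 ⌊2391/32⌋=74 ⌊2414/32⌋=75 ⌊2437/32⌋=76 ⌊2460/32⌋=76 ⌊2483/32⌋=77 ⌊2506/32⌋=78 ⌊2529/32⌋=79
  n=110…119: ⌊2552/32⌋=79 ⌊2575/32⌋=80 ⌊2598/32⌋=81 ⌊2621/32⌋=81 ⌊2644/32⌋=82 ⌊2667/32⌋=83 ⌊2690/32⌋=84 ⌊2713/32⌋=84 ⌊2736/32⌋=85 ⌊2759/32⌋=86
  n=120…129: ⌊2782/32⌋=86 ⌊2805/32⌋=87 ⌊2828/32⌋=88 ⌊2851/32⌋=89 ⌊2874/32⌋=89 ⌊2897/32⌋=90 ⌊2920/32⌋=91 ⌊2943/32⌋=91 ⌊2966/32⌋=92 ⌊2989/32⌋=93
  n=130…132: ⌊3012/32⌋=94 ⌊3035/32⌋=94 ⌊3058/32⌋=95
s_n = t_(n+1) − t_n for n = 0 … 131 gives
prefix = 110111011011101101110110111011011101110110111011011101101110110111011101101110110111011011101101110111011011101101110110111011011101
slide a length-9 window over [0..8] … [123..131] (124 windows); first occurrence of each distinct factor:
  [  0..  8] 110111011
  [  1..  9] 101110110
  [  2.. 10] 011101101
  [  3.. 11] 111011011
  [  4.. 12] 110110111
  [  5.. 13] 101101110
  [  6.. 14] 011011101
  [ 29.. 37] 101110111
  [ 30.. 38] 011101110
  [ 31.. 39] 111011101
  (the other 114 windows repeat one of these)
distinct factors: {011011101, 011101101, 011101110, 101101110, 101110110, 101110111, 110110111, 110111011, 111011011, 111011101}
count = 10  (Sturmian bound for length 9 is 10)

10
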